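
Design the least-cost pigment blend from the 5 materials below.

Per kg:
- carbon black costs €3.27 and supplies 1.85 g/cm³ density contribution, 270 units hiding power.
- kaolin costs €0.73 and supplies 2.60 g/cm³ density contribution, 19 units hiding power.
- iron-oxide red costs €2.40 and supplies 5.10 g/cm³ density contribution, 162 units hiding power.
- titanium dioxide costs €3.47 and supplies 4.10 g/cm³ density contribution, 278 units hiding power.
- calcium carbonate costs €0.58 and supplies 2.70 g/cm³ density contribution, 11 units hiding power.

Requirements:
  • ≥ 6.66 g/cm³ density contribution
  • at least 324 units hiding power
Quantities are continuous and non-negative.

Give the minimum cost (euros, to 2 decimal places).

Let x1 = kg of carbon black, x2 = kg of kaolin, x3 = kg of iron-oxide red, x4 = kg of titanium dioxide, x5 = kg of calcium carbonate.
Minimize 3.27x1 + 0.73x2 + 2.4x3 + 3.47x4 + 0.58x5 subject to:
  1.85x1 + 2.6x2 + 5.1x3 + 4.1x4 + 2.7x5 ≥ 6.66   (density contribution)
  270x1 + 19x2 + 162x3 + 278x4 + 11x5 ≥ 324   (hiding power)
  x1, x2, x3, x4, x5 ≥ 0.
At the optimum only iron-oxide red, titanium dioxide are positive (carbon black, kaolin, calcium carbonate = 0). There the density contribution and hiding power constraints are tight.
So iron-oxide red = 0.6941 kg, titanium dioxide = 0.761 kg.
Total cost: 2.4·0.6941 + 3.47·0.761 = 4.3065.

€4.31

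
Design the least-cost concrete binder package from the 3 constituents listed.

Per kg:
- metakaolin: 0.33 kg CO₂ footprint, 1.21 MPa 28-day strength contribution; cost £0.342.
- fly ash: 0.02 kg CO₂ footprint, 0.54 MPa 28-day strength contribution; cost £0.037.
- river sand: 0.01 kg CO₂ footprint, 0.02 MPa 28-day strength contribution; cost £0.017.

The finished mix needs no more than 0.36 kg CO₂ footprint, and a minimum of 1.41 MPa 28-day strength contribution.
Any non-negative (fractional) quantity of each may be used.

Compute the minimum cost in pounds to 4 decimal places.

£0.0966

Treat it as an LP. Let x1 = kg of metakaolin, x2 = kg of fly ash, x3 = kg of river sand.
min 0.342x1 + 0.037x2 + 0.017x3 s.t.:
  0.33x1 + 0.02x2 + 0.01x3 ≤ 0.36   (CO₂ footprint)
  1.21x1 + 0.54x2 + 0.02x3 ≥ 1.41   (28-day strength contribution)
  x1, x2, x3 ≥ 0.
The cheapest feasible vertex uses only fly ash; metakaolin, river sand are not used. There the 28-day strength contribution constraint is tight.
That vertex is x2 = 2.611.
Hence cost = 0.037·2.611 = £0.096607.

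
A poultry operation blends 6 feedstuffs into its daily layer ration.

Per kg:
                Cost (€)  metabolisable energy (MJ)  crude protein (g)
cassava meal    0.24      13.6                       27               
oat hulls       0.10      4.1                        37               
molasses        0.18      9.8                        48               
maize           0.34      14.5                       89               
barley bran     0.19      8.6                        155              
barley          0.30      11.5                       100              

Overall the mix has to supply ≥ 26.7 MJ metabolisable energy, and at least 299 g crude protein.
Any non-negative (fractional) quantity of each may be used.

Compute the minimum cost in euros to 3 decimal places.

Let x1 = kg of cassava meal, x2 = kg of oat hulls, x3 = kg of molasses, x4 = kg of maize, x5 = kg of barley bran, x6 = kg of barley.
Minimise 0.24x1 + 0.1x2 + 0.18x3 + 0.34x4 + 0.19x5 + 0.3x6 subject to:
  13.6x1 + 4.1x2 + 9.8x3 + 14.5x4 + 8.6x5 + 11.5x6 ≥ 26.7   (metabolisable energy)
  27x1 + 37x2 + 48x3 + 89x4 + 155x5 + 100x6 ≥ 299   (crude protein)
  x1, x2, x3, x4, x5, x6 ≥ 0.
The minimum-cost mix takes nothing from cassava meal, oat hulls, maize, barley — only molasses, barley bran. Binding constraints: metabolisable energy and crude protein.
Solving gives x3 = 1.417, x5 = 1.49.
Cost = 0.18·1.417 + 0.19·1.49 = 0.53816.

€0.538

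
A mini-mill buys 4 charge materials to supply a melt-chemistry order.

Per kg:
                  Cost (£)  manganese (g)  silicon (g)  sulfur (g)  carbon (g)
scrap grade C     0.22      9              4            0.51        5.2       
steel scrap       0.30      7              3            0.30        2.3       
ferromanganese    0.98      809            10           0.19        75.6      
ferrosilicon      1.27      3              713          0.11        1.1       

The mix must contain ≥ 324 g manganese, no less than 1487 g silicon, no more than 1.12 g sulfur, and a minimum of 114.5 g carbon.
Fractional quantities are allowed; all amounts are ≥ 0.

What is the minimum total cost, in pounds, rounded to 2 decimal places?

£4.08

Let x1 = kg of scrap grade C, x2 = kg of steel scrap, x3 = kg of ferromanganese, x4 = kg of ferrosilicon.
Minimise 0.22x1 + 0.3x2 + 0.98x3 + 1.27x4 with:
  9x1 + 7x2 + 809x3 + 3x4 ≥ 324   (manganese)
  4x1 + 3x2 + 10x3 + 713x4 ≥ 1487   (silicon)
  0.51x1 + 0.3x2 + 0.19x3 + 0.11x4 ≤ 1.12   (sulfur)
  5.2x1 + 2.3x2 + 75.6x3 + 1.1x4 ≥ 114.5   (carbon)
  x1, x2, x3, x4 ≥ 0.
The minimum-cost mix takes nothing from scrap grade C, steel scrap — only ferromanganese, ferrosilicon. There the silicon and carbon constraints are tight.
Optimal quantities: ferromanganese = 1.485 kg, ferrosilicon = 2.065 kg.
Total cost: 0.98·1.485 + 1.27·2.065 = 4.0779.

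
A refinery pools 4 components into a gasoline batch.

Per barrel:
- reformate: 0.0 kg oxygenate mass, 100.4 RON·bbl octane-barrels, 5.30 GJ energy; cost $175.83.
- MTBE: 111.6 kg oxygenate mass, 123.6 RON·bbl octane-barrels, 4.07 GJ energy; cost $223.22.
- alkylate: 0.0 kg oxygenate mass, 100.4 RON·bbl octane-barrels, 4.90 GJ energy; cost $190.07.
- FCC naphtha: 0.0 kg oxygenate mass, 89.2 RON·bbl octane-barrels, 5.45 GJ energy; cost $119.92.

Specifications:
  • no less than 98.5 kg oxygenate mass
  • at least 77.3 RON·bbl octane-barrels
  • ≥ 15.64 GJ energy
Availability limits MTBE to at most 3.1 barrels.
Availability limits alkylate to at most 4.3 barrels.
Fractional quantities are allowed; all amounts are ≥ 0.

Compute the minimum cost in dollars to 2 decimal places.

$462.11

This is a linear program. Let x1 = barrels of reformate, x2 = barrels of MTBE, x3 = barrels of alkylate, x4 = barrels of FCC naphtha.
Minimize 175.83x1 + 223.22x2 + 190.07x3 + 119.92x4 with:
  111.6x2 ≥ 98.5   (oxygenate mass)
  100.4x1 + 123.6x2 + 100.4x3 + 89.2x4 ≥ 77.3   (octane-barrels)
  5.3x1 + 4.07x2 + 4.9x3 + 5.45x4 ≥ 15.64   (energy)
  x2 ≤ 3.1
  x3 ≤ 4.3
  x1, x2, x3, x4 ≥ 0.
At the optimum only MTBE, FCC naphtha are positive (reformate, alkylate = 0). The oxygenate mass and energy requirements are met with equality.
That vertex is x2 = 0.88262, x4 = 2.2106.
Cost = 223.22·0.88262 + 119.92·2.2106 = 462.1136.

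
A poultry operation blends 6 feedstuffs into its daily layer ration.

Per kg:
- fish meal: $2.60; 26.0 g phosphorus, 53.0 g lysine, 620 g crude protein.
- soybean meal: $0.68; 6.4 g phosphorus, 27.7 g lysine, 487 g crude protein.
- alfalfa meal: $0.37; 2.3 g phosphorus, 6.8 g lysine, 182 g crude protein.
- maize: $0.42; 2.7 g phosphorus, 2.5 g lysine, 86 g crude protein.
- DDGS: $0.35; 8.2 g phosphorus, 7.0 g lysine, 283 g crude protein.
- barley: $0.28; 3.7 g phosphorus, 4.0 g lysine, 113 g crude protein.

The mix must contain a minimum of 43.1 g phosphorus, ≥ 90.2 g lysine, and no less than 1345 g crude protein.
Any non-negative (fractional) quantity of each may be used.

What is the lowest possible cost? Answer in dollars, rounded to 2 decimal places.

This is a linear program. Let x1 = kg of fish meal, x2 = kg of soybean meal, x3 = kg of alfalfa meal, x4 = kg of maize, x5 = kg of DDGS, x6 = kg of barley.
min 2.6x1 + 0.68x2 + 0.37x3 + 0.42x4 + 0.35x5 + 0.28x6 s.t.:
  26x1 + 6.4x2 + 2.3x3 + 2.7x4 + 8.2x5 + 3.7x6 ≥ 43.1   (phosphorus)
  53x1 + 27.7x2 + 6.8x3 + 2.5x4 + 7x5 + 4x6 ≥ 90.2   (lysine)
  620x1 + 487x2 + 182x3 + 86x4 + 283x5 + 113x6 ≥ 1345   (crude protein)
  x1, x2, x3, x4, x5, x6 ≥ 0.
At the optimum only soybean meal, DDGS are positive (fish meal, alfalfa meal, maize, barley = 0). The phosphorus and lysine requirements are met with equality.
Solving gives x2 = 2.402, x5 = 3.382.
Objective = 0.68·2.402 + 0.35·3.382 = 2.8171.

$2.82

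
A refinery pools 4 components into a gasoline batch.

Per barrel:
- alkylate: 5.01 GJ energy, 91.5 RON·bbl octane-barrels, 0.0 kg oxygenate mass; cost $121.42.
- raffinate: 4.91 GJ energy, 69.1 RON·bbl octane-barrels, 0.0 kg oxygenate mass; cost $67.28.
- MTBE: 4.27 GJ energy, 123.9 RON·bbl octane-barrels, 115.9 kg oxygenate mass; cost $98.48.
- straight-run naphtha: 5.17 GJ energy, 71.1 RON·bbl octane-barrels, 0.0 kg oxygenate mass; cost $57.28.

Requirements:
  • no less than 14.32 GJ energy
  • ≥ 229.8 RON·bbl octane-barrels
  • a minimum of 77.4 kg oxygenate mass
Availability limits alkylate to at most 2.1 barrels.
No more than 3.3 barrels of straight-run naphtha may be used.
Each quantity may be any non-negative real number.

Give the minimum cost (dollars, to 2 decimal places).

$192.83

This is a linear program. Let x1 = barrels of alkylate, x2 = barrels of raffinate, x3 = barrels of MTBE, x4 = barrels of straight-run naphtha.
min 121.42x1 + 67.28x2 + 98.48x3 + 57.28x4 with:
  5.01x1 + 4.91x2 + 4.27x3 + 5.17x4 ≥ 14.32   (energy)
  91.5x1 + 69.1x2 + 123.9x3 + 71.1x4 ≥ 229.8   (octane-barrels)
  115.9x3 ≥ 77.4   (oxygenate mass)
  x1 ≤ 2.1
  x4 ≤ 3.3
  x1, x2, x3, x4 ≥ 0.
The minimum-cost mix takes nothing from alkylate, raffinate — only MTBE, straight-run naphtha. The energy and oxygenate mass requirements are met with equality.
Optimal quantities: MTBE = 0.66782 barrels, straight-run naphtha = 2.2183 barrels.
Hence cost = 98.48·0.66782 + 57.28·2.2183 = $192.8311.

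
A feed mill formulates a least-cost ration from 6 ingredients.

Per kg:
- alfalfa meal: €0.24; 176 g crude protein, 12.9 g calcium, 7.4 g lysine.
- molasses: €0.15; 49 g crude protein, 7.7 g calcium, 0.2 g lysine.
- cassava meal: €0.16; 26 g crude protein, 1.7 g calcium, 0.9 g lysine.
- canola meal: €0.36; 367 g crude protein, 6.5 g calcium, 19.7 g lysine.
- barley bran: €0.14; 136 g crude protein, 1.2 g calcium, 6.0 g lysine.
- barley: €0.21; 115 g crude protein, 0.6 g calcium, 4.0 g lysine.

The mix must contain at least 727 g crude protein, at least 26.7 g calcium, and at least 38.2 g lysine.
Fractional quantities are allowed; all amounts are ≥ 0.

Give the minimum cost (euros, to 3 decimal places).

Set it up as a linear program. Let x1 = kg of alfalfa meal, x2 = kg of molasses, x3 = kg of cassava meal, x4 = kg of canola meal, x5 = kg of barley bran, x6 = kg of barley.
Minimize 0.24x1 + 0.15x2 + 0.16x3 + 0.36x4 + 0.14x5 + 0.21x6 s.t.:
  176x1 + 49x2 + 26x3 + 367x4 + 136x5 + 115x6 ≥ 727   (crude protein)
  12.9x1 + 7.7x2 + 1.7x3 + 6.5x4 + 1.2x5 + 0.6x6 ≥ 26.7   (calcium)
  7.4x1 + 0.2x2 + 0.9x3 + 19.7x4 + 6x5 + 4x6 ≥ 38.2   (lysine)
  x1, x2, x3, x4, x5, x6 ≥ 0.
The minimum-cost mix takes nothing from molasses, cassava meal, barley bran, barley — only alfalfa meal, canola meal. Binding constraints: calcium and lysine.
Solving gives x1 = 1.348, x4 = 1.433.
Cost = 0.24·1.348 + 0.36·1.433 = 0.83940.

€0.839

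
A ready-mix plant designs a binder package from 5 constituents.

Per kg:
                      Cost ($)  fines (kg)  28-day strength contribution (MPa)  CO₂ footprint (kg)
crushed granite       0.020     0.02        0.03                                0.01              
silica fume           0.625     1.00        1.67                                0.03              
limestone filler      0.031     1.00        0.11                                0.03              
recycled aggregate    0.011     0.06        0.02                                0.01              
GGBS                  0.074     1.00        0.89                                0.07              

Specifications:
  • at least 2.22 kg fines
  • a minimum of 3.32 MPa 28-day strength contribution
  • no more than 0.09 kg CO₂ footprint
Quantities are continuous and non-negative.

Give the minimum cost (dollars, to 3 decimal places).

Set it up as a linear program. Let x1 = kg of crushed granite, x2 = kg of silica fume, x3 = kg of limestone filler, x4 = kg of recycled aggregate, x5 = kg of GGBS.
Minimize 0.02x1 + 0.625x2 + 0.031x3 + 0.011x4 + 0.074x5 with:
  0.02x1 + 1x2 + 1x3 + 0.06x4 + 1x5 ≥ 2.22   (fines)
  0.03x1 + 1.67x2 + 0.11x3 + 0.02x4 + 0.89x5 ≥ 3.32   (28-day strength contribution)
  0.01x1 + 0.03x2 + 0.03x3 + 0.01x4 + 0.07x5 ≤ 0.09   (CO₂ footprint)
  x1, x2, x3, x4, x5 ≥ 0.
The cheapest feasible vertex uses only silica fume, GGBS; crushed granite, limestone filler, recycled aggregate are not used. Binding constraints: 28-day strength contribution and CO₂ footprint.
Optimal quantities: silica fume = 1.688 kg, GGBS = 0.5621 kg.
Cost = 0.625·1.688 + 0.074·0.5621 = 1.09660.

$1.097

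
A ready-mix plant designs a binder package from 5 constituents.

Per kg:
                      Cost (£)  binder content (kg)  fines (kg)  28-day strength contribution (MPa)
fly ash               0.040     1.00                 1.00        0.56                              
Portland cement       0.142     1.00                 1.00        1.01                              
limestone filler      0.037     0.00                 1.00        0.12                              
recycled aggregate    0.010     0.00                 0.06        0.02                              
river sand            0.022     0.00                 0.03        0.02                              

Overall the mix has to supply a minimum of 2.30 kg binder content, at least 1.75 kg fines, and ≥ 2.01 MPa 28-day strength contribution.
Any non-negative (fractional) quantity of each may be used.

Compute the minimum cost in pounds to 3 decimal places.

£0.144

Set it up as a linear program. Let x1 = kg of fly ash, x2 = kg of Portland cement, x3 = kg of limestone filler, x4 = kg of recycled aggregate, x5 = kg of river sand.
Minimise 0.04x1 + 0.142x2 + 0.037x3 + 0.01x4 + 0.022x5 with:
  1x1 + 1x2 ≥ 2.3   (binder content)
  1x1 + 1x2 + 1x3 + 0.06x4 + 0.03x5 ≥ 1.75   (fines)
  0.56x1 + 1.01x2 + 0.12x3 + 0.02x4 + 0.02x5 ≥ 2.01   (28-day strength contribution)
  x1, x2, x3, x4, x5 ≥ 0.
The optimal basis is {fly ash}; Portland cement, limestone filler, recycled aggregate, river sand drop out. The 28-day strength contribution requirement is met with equality.
That vertex is x1 = 3.589.
Cost = 0.04·3.589 = 0.14356.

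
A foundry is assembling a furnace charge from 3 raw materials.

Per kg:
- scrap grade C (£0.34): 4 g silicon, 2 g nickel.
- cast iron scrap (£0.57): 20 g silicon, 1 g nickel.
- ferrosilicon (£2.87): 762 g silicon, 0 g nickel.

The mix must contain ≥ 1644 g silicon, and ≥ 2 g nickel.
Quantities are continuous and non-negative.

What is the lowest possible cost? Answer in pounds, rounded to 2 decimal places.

£6.52

Let x1 = kg of scrap grade C, x2 = kg of cast iron scrap, x3 = kg of ferrosilicon.
min 0.34x1 + 0.57x2 + 2.87x3 subject to:
  4x1 + 20x2 + 762x3 ≥ 1644   (silicon)
  2x1 + 1x2 ≥ 2   (nickel)
  x1, x2, x3 ≥ 0.
At the optimum only scrap grade C, ferrosilicon are positive (cast iron scrap = 0). The silicon and nickel requirements are met with equality.
That vertex is x1 = 1, x3 = 2.152.
Hence cost = 0.34·1 + 2.87·2.152 = £6.5162.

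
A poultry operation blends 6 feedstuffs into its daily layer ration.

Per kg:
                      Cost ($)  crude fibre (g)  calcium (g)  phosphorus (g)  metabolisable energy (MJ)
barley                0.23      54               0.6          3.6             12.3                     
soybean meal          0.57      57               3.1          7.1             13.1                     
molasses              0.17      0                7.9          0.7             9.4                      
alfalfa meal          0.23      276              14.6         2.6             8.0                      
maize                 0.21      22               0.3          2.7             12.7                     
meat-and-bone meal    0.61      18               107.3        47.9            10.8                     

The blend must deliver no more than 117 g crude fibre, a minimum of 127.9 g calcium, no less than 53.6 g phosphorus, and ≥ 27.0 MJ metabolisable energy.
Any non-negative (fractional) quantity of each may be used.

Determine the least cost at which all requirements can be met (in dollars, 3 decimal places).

$0.937

Let x1 = kg of barley, x2 = kg of soybean meal, x3 = kg of molasses, x4 = kg of alfalfa meal, x5 = kg of maize, x6 = kg of meat-and-bone meal.
Minimize 0.23x1 + 0.57x2 + 0.17x3 + 0.23x4 + 0.21x5 + 0.61x6 with:
  54x1 + 57x2 + 276x4 + 22x5 + 18x6 ≤ 117   (crude fibre)
  0.6x1 + 3.1x2 + 7.9x3 + 14.6x4 + 0.3x5 + 107.3x6 ≥ 127.9   (calcium)
  3.6x1 + 7.1x2 + 0.7x3 + 2.6x4 + 2.7x5 + 47.9x6 ≥ 53.6   (phosphorus)
  12.3x1 + 13.1x2 + 9.4x3 + 8x4 + 12.7x5 + 10.8x6 ≥ 27   (metabolisable energy)
  x1, x2, x3, x4, x5, x6 ≥ 0.
The optimal basis is {molasses, maize, meat-and-bone meal}; barley, soybean meal, alfalfa meal drop out. Binding constraints: calcium, phosphorus, metabolisable energy.
So molasses = 1.3912 kg, maize = 0.1701 kg, meat-and-bone meal = 1.0891 kg.
Objective = 0.17·1.3912 + 0.21·0.1701 + 0.61·1.0891 = 0.93658.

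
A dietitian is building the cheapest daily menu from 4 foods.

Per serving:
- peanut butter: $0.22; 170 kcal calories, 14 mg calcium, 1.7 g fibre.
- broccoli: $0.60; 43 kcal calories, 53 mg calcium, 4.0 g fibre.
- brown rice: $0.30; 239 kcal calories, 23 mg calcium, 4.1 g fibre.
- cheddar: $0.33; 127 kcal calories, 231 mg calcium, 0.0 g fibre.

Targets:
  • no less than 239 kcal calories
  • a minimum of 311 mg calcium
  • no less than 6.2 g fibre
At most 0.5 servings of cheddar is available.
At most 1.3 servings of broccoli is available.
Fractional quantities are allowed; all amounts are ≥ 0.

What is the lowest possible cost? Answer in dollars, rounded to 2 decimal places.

$2.60

Let x1 = servings of peanut butter, x2 = servings of broccoli, x3 = servings of brown rice, x4 = servings of cheddar.
Minimise 0.22x1 + 0.6x2 + 0.3x3 + 0.33x4 s.t.:
  170x1 + 43x2 + 239x3 + 127x4 ≥ 239   (calories)
  14x1 + 53x2 + 23x3 + 231x4 ≥ 311   (calcium)
  1.7x1 + 4x2 + 4.1x3 ≥ 6.2   (fibre)
  x4 ≤ 0.5
  x2 ≤ 1.3
  x1, x2, x3, x4 ≥ 0.
The optimal basis is {broccoli, brown rice, cheddar}; peanut butter drops out. The calcium, the cheddar cap, the broccoli cap requirements are met with equality.
That vertex is x2 = 1.3, x3 = 5.504, x4 = 0.5.
Hence cost = 0.6·1.3 + 0.3·5.504 + 0.33·0.5 = $2.5962.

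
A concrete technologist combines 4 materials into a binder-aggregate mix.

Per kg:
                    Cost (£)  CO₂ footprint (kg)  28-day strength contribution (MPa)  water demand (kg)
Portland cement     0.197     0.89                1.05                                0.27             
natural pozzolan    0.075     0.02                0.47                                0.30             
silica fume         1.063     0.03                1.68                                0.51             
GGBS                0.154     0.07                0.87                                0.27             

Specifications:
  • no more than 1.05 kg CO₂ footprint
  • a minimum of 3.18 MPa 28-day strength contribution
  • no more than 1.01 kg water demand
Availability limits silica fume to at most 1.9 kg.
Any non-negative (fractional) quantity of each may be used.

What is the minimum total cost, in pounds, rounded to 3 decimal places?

£0.562

Let x1 = kg of Portland cement, x2 = kg of natural pozzolan, x3 = kg of silica fume, x4 = kg of GGBS.
min 0.197x1 + 0.075x2 + 1.063x3 + 0.154x4 s.t.:
  0.89x1 + 0.02x2 + 0.03x3 + 0.07x4 ≤ 1.05   (CO₂ footprint)
  1.05x1 + 0.47x2 + 1.68x3 + 0.87x4 ≥ 3.18   (28-day strength contribution)
  0.27x1 + 0.3x2 + 0.51x3 + 0.27x4 ≤ 1.01   (water demand)
  x3 ≤ 1.9
  x1, x2, x3, x4 ≥ 0.
The optimal basis is {natural pozzolan, GGBS}; Portland cement, silica fume drop out. The 28-day strength contribution and water demand requirements are met with equality.
So natural pozzolan = 0.1499 kg, GGBS = 3.574 kg.
Hence cost = 0.075·0.1499 + 0.154·3.574 = £0.56164.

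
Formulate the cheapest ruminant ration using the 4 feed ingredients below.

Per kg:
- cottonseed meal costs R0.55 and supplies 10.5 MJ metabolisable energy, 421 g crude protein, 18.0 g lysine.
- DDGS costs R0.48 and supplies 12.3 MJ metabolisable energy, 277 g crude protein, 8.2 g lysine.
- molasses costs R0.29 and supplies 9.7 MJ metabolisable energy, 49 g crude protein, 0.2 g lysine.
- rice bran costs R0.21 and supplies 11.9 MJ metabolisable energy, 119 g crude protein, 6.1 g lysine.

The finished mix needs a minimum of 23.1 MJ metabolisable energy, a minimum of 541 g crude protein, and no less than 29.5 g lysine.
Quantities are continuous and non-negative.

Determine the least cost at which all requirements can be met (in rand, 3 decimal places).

R0.918

Set it up as a linear program. Let x1 = kg of cottonseed meal, x2 = kg of DDGS, x3 = kg of molasses, x4 = kg of rice bran.
min 0.55x1 + 0.48x2 + 0.29x3 + 0.21x4 subject to:
  10.5x1 + 12.3x2 + 9.7x3 + 11.9x4 ≥ 23.1   (metabolisable energy)
  421x1 + 277x2 + 49x3 + 119x4 ≥ 541   (crude protein)
  18x1 + 8.2x2 + 0.2x3 + 6.1x4 ≥ 29.5   (lysine)
  x1, x2, x3, x4 ≥ 0.
At the optimum only cottonseed meal, rice bran are positive (DDGS, molasses = 0). There the metabolisable energy and lysine constraints are tight.
Optimal quantities: cottonseed meal = 1.4 kg, rice bran = 0.7063 kg.
Hence cost = 0.55·1.4 + 0.21·0.7063 = R0.91832.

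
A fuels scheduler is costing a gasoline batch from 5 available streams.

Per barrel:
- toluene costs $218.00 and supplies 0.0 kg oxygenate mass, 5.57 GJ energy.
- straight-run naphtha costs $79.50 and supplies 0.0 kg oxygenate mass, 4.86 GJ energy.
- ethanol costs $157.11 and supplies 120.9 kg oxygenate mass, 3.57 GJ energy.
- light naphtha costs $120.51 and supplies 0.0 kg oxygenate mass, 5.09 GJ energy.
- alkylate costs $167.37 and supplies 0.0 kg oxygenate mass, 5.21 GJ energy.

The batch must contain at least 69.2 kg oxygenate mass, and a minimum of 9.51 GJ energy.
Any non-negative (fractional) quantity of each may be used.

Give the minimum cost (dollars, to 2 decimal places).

$212.06

This is a linear program. Let x1 = barrels of toluene, x2 = barrels of straight-run naphtha, x3 = barrels of ethanol, x4 = barrels of light naphtha, x5 = barrels of alkylate.
Minimize 218x1 + 79.5x2 + 157.11x3 + 120.51x4 + 167.37x5 subject to:
  120.9x3 ≥ 69.2   (oxygenate mass)
  5.57x1 + 4.86x2 + 3.57x3 + 5.09x4 + 5.21x5 ≥ 9.51   (energy)
  x1, x2, x3, x4, x5 ≥ 0.
At the optimum only straight-run naphtha, ethanol are positive (toluene, light naphtha, alkylate = 0). There the oxygenate mass and energy constraints are tight.
Optimal quantities: straight-run naphtha = 1.5363 barrels, ethanol = 0.57237 barrels.
Hence cost = 79.5·1.5363 + 157.11·0.57237 = $212.0609.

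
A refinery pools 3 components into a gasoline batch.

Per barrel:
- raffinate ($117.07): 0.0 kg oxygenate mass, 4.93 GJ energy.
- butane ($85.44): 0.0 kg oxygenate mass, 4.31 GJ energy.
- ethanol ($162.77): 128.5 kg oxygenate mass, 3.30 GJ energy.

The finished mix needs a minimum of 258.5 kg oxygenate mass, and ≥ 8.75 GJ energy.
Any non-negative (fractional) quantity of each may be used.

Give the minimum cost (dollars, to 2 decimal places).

Treat it as an LP. Let x1 = barrels of raffinate, x2 = barrels of butane, x3 = barrels of ethanol.
Minimise 117.07x1 + 85.44x2 + 162.77x3 subject to:
  128.5x3 ≥ 258.5   (oxygenate mass)
  4.93x1 + 4.31x2 + 3.3x3 ≥ 8.75   (energy)
  x1, x2, x3 ≥ 0.
At the optimum only butane, ethanol are positive (raffinate = 0). The oxygenate mass and energy requirements are met with equality.
Optimal quantities: butane = 0.4899 barrels, ethanol = 2.0117 barrels.
Hence cost = 85.44·0.4899 + 162.77·2.0117 = $369.3015.

$369.30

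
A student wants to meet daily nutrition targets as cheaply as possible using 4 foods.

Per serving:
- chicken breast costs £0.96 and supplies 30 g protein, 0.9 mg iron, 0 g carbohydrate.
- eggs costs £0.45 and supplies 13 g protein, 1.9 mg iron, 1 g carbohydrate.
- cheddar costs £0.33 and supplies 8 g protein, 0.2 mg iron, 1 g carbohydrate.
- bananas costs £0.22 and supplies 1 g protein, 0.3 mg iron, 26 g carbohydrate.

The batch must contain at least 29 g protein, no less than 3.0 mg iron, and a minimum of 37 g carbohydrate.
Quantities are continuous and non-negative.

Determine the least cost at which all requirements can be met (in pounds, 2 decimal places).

£1.23

Let x1 = servings of chicken breast, x2 = servings of eggs, x3 = servings of cheddar, x4 = servings of bananas.
Minimise 0.96x1 + 0.45x2 + 0.33x3 + 0.22x4 subject to:
  30x1 + 13x2 + 8x3 + 1x4 ≥ 29   (protein)
  0.9x1 + 1.9x2 + 0.2x3 + 0.3x4 ≥ 3   (iron)
  1x2 + 1x3 + 26x4 ≥ 37   (carbohydrate)
  x1, x2, x3, x4 ≥ 0.
The minimum-cost mix takes nothing from cheddar — only chicken breast, eggs, bananas. The protein, iron, carbohydrate requirements are met with equality.
Optimal quantities: chicken breast = 0.4163 servings, eggs = 1.164 servings, bananas = 1.378 servings.
Total cost: 0.96·0.4163 + 0.45·1.164 + 0.22·1.378 = 1.2266.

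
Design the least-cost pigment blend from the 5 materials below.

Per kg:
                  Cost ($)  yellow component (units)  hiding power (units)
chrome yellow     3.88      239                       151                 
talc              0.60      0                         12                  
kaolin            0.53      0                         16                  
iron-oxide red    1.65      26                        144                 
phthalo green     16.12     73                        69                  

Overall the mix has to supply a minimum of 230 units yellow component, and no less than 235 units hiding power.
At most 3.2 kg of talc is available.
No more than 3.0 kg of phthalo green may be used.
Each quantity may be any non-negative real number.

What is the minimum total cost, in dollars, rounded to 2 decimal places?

Let x1 = kg of chrome yellow, x2 = kg of talc, x3 = kg of kaolin, x4 = kg of iron-oxide red, x5 = kg of phthalo green.
min 3.88x1 + 0.6x2 + 0.53x3 + 1.65x4 + 16.12x5 with:
  239x1 + 26x4 + 73x5 ≥ 230   (yellow component)
  151x1 + 12x2 + 16x3 + 144x4 + 69x5 ≥ 235   (hiding power)
  x2 ≤ 3.2
  x5 ≤ 3
  x1, x2, x3, x4, x5 ≥ 0.
The cheapest feasible vertex uses only chrome yellow, iron-oxide red; talc, kaolin, phthalo green are not used. The yellow component and hiding power requirements are met with equality.
So chrome yellow = 0.8859 kg, iron-oxide red = 0.703 kg.
Hence cost = 3.88·0.8859 + 1.65·0.703 = $4.5972.

$4.60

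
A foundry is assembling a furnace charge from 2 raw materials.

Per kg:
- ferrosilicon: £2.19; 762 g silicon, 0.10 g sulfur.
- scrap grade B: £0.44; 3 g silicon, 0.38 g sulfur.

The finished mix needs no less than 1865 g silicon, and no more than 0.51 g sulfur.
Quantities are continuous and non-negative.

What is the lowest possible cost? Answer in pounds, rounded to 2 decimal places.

£5.36

Treat it as an LP. Let x1 = kg of ferrosilicon, x2 = kg of scrap grade B.
Minimize 2.19x1 + 0.44x2 s.t.:
  762x1 + 3x2 ≥ 1865   (silicon)
  0.1x1 + 0.38x2 ≤ 0.51   (sulfur)
  x1, x2 ≥ 0.
The minimum-cost mix takes nothing from scrap grade B — only ferrosilicon. Binding constraint: silicon.
So ferrosilicon = 2.448 kg.
Objective = 2.19·2.448 = 5.3611.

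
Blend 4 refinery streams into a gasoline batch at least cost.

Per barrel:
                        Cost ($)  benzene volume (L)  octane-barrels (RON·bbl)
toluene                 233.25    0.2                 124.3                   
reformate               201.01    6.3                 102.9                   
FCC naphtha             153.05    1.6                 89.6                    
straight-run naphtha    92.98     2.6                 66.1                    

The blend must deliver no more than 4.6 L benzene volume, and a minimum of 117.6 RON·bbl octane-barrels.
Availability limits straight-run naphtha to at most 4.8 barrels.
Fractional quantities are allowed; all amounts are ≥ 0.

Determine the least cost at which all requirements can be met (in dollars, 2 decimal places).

$165.74

Treat it as an LP. Let x1 = barrels of toluene, x2 = barrels of reformate, x3 = barrels of FCC naphtha, x4 = barrels of straight-run naphtha.
Minimise 233.25x1 + 201.01x2 + 153.05x3 + 92.98x4 subject to:
  0.2x1 + 6.3x2 + 1.6x3 + 2.6x4 ≤ 4.6   (benzene volume)
  124.3x1 + 102.9x2 + 89.6x3 + 66.1x4 ≥ 117.6   (octane-barrels)
  x4 ≤ 4.8
  x1, x2, x3, x4 ≥ 0.
The minimum-cost mix takes nothing from reformate, FCC naphtha — only toluene, straight-run naphtha. There the benzene volume and octane-barrels constraints are tight.
Optimal quantities: toluene = 0.0054846 barrels, straight-run naphtha = 1.7688 barrels.
Objective = 233.25·0.0054846 + 92.98·1.7688 = 165.7423.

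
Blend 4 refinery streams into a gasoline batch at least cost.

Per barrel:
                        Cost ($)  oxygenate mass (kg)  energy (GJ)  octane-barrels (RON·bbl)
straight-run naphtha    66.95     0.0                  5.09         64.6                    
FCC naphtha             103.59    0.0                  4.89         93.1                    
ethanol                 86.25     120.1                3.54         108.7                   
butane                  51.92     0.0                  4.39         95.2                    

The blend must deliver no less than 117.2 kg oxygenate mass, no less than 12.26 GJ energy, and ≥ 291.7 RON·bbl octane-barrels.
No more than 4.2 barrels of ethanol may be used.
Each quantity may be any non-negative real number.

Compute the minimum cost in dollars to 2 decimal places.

Let x1 = barrels of straight-run naphtha, x2 = barrels of FCC naphtha, x3 = barrels of ethanol, x4 = barrels of butane.
min 66.95x1 + 103.59x2 + 86.25x3 + 51.92x4 subject to:
  120.1x3 ≥ 117.2   (oxygenate mass)
  5.09x1 + 4.89x2 + 3.54x3 + 4.39x4 ≥ 12.26   (energy)
  64.6x1 + 93.1x2 + 108.7x3 + 95.2x4 ≥ 291.7   (octane-barrels)
  x3 ≤ 4.2
  x1, x2, x3, x4 ≥ 0.
The cheapest feasible vertex uses only ethanol, butane; straight-run naphtha, FCC naphtha are not used. There the oxygenate mass and energy constraints are tight.
Solving gives x3 = 0.97585, x4 = 2.0058.
Cost = 86.25·0.97585 + 51.92·2.0058 = 188.3082.

$188.31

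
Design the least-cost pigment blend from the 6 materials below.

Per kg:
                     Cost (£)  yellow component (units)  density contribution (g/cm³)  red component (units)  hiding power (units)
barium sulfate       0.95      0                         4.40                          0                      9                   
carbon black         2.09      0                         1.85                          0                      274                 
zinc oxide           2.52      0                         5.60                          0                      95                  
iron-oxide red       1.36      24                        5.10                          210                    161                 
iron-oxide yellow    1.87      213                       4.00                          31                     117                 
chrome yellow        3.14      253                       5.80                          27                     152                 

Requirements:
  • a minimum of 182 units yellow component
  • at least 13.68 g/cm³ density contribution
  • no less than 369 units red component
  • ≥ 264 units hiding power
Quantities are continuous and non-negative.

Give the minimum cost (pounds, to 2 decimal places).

Let x1 = kg of barium sulfate, x2 = kg of carbon black, x3 = kg of zinc oxide, x4 = kg of iron-oxide red, x5 = kg of iron-oxide yellow, x6 = kg of chrome yellow.
Minimise 0.95x1 + 2.09x2 + 2.52x3 + 1.36x4 + 1.87x5 + 3.14x6 with:
  24x4 + 213x5 + 253x6 ≥ 182   (yellow component)
  4.4x1 + 1.85x2 + 5.6x3 + 5.1x4 + 4x5 + 5.8x6 ≥ 13.68   (density contribution)
  210x4 + 31x5 + 27x6 ≥ 369   (red component)
  9x1 + 274x2 + 95x3 + 161x4 + 117x5 + 152x6 ≥ 264   (hiding power)
  x1, x2, x3, x4, x5, x6 ≥ 0.
At the optimum only barium sulfate, iron-oxide red, iron-oxide yellow are positive (carbon black, zinc oxide, chrome yellow = 0). There the yellow component, density contribution, red component constraints are tight.
Solving gives x1 = 0.57974, x4 = 1.6586, x5 = 0.66758.
Objective = 0.95·0.57974 + 1.36·1.6586 + 1.87·0.66758 = 4.0548.

£4.05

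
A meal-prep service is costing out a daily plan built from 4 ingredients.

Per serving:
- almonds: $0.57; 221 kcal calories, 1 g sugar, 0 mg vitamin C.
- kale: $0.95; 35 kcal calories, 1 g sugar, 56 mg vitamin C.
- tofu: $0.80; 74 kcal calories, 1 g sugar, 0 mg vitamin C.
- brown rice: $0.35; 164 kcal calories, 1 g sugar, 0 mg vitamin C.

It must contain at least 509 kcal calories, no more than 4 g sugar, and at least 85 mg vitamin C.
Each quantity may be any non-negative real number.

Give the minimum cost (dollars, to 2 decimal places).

Let x1 = servings of almonds, x2 = servings of kale, x3 = servings of tofu, x4 = servings of brown rice.
Minimize 0.57x1 + 0.95x2 + 0.8x3 + 0.35x4 s.t.:
  221x1 + 35x2 + 74x3 + 164x4 ≥ 509   (calories)
  1x1 + 1x2 + 1x3 + 1x4 ≤ 4   (sugar)
  56x2 ≥ 85   (vitamin C)
  x1, x2, x3, x4 ≥ 0.
At the optimum only almonds, kale, brown rice are positive (tofu = 0). Binding constraints: calories, sugar, vitamin C.
Solving gives x1 = 0.8562, x2 = 1.518, x4 = 1.626.
Hence cost = 0.57·0.8562 + 0.95·1.518 + 0.35·1.626 = $2.4992.

$2.50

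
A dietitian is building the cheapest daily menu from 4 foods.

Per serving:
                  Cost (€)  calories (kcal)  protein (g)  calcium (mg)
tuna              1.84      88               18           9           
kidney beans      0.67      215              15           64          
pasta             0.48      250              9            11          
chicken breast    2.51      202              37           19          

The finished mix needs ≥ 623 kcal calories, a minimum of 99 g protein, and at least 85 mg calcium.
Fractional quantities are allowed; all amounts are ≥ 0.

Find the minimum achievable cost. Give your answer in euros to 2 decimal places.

Treat it as an LP. Let x1 = servings of tuna, x2 = servings of kidney beans, x3 = servings of pasta, x4 = servings of chicken breast.
Minimise 1.84x1 + 0.67x2 + 0.48x3 + 2.51x4 s.t.:
  88x1 + 215x2 + 250x3 + 202x4 ≥ 623   (calories)
  18x1 + 15x2 + 9x3 + 37x4 ≥ 99   (protein)
  9x1 + 64x2 + 11x3 + 19x4 ≥ 85   (calcium)
  x1, x2, x3, x4 ≥ 0.
The minimum-cost mix takes nothing from tuna, pasta, chicken breast — only kidney beans. There the protein constraint is tight.
That vertex is x2 = 6.6.
Objective = 0.67·6.6 = 4.4220.

€4.42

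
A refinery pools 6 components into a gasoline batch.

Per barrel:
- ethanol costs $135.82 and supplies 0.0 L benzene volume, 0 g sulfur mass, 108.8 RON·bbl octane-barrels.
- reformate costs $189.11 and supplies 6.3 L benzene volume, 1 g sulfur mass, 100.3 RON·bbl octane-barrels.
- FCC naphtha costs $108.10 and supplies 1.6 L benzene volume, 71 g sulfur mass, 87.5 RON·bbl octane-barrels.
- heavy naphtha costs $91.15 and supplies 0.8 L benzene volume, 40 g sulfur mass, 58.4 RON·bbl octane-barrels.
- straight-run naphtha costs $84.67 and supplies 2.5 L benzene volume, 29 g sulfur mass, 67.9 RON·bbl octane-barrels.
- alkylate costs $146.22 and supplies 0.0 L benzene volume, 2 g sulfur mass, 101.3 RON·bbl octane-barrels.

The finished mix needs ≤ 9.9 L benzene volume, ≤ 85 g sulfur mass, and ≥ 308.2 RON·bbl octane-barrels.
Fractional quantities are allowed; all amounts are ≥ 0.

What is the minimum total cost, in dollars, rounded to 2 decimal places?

Set it up as a linear program. Let x1 = barrels of ethanol, x2 = barrels of reformate, x3 = barrels of FCC naphtha, x4 = barrels of heavy naphtha, x5 = barrels of straight-run naphtha, x6 = barrels of alkylate.
Minimise 135.82x1 + 189.11x2 + 108.1x3 + 91.15x4 + 84.67x5 + 146.22x6 with:
  6.3x2 + 1.6x3 + 0.8x4 + 2.5x5 ≤ 9.9   (benzene volume)
  1x2 + 71x3 + 40x4 + 29x5 + 2x6 ≤ 85   (sulfur mass)
  108.8x1 + 100.3x2 + 87.5x3 + 58.4x4 + 67.9x5 + 101.3x6 ≥ 308.2   (octane-barrels)
  x1, x2, x3, x4, x5, x6 ≥ 0.
At the optimum only ethanol, FCC naphtha are positive (reformate, heavy naphtha, straight-run naphtha, alkylate = 0). The sulfur mass and octane-barrels requirements are met with equality.
So ethanol = 1.8699 barrels, FCC naphtha = 1.1972 barrels.
Total cost: 135.82·1.8699 + 108.1·1.1972 = 383.3871.

$383.39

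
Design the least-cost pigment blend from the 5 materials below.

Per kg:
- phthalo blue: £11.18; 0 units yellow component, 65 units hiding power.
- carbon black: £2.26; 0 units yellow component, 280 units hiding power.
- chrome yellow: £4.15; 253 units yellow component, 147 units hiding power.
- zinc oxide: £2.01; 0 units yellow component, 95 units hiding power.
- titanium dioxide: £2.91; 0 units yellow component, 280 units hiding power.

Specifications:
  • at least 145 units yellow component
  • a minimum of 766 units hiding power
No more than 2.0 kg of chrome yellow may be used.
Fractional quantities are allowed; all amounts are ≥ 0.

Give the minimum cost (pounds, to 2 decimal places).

Let x1 = kg of phthalo blue, x2 = kg of carbon black, x3 = kg of chrome yellow, x4 = kg of zinc oxide, x5 = kg of titanium dioxide.
Minimize 11.18x1 + 2.26x2 + 4.15x3 + 2.01x4 + 2.91x5 s.t.:
  253x3 ≥ 145   (yellow component)
  65x1 + 280x2 + 147x3 + 95x4 + 280x5 ≥ 766   (hiding power)
  x3 ≤ 2
  x1, x2, x3, x4, x5 ≥ 0.
The minimum-cost mix takes nothing from phthalo blue, zinc oxide, titanium dioxide — only carbon black, chrome yellow. Binding constraints: yellow component and hiding power.
Solving gives x2 = 2.435, x3 = 0.5731.
Objective = 2.26·2.435 + 4.15·0.5731 = 7.8815.

£7.88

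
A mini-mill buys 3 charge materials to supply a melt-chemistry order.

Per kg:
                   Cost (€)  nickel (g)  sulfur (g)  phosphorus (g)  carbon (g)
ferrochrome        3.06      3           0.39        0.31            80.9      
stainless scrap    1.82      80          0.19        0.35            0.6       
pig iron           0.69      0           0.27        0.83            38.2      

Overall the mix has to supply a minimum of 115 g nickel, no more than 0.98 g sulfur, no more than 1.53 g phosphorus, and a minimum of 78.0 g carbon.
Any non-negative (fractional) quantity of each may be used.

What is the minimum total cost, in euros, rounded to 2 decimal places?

€4.69

Let x1 = kg of ferrochrome, x2 = kg of stainless scrap, x3 = kg of pig iron.
min 3.06x1 + 1.82x2 + 0.69x3 s.t.:
  3x1 + 80x2 ≥ 115   (nickel)
  0.39x1 + 0.19x2 + 0.27x3 ≤ 0.98   (sulfur)
  0.31x1 + 0.35x2 + 0.83x3 ≤ 1.53   (phosphorus)
  80.9x1 + 0.6x2 + 38.2x3 ≥ 78   (carbon)
  x1, x2, x3 ≥ 0.
The optimal mix uses every input. There the nickel, phosphorus, carbon constraints are tight.
Optimal quantities: ferrochrome = 0.4445 kg, stainless scrap = 1.421 kg, pig iron = 1.078 kg.
Hence cost = 3.06·0.4445 + 1.82·1.421 + 0.69·1.078 = €4.6902.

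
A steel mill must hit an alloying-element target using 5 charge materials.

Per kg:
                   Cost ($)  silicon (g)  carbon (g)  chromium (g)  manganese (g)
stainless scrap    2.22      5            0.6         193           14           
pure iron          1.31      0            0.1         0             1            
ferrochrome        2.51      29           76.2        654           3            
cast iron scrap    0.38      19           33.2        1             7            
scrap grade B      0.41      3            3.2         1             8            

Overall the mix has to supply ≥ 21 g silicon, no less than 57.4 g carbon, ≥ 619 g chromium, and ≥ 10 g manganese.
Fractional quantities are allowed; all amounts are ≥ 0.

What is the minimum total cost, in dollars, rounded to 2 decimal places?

$2.74

Let x1 = kg of stainless scrap, x2 = kg of pure iron, x3 = kg of ferrochrome, x4 = kg of cast iron scrap, x5 = kg of scrap grade B.
Minimise 2.22x1 + 1.31x2 + 2.51x3 + 0.38x4 + 0.41x5 with:
  5x1 + 29x3 + 19x4 + 3x5 ≥ 21   (silicon)
  0.6x1 + 0.1x2 + 76.2x3 + 33.2x4 + 3.2x5 ≥ 57.4   (carbon)
  193x1 + 654x3 + 1x4 + 1x5 ≥ 619   (chromium)
  14x1 + 1x2 + 3x3 + 7x4 + 8x5 ≥ 10   (manganese)
  x1, x2, x3, x4, x5 ≥ 0.
At the optimum only ferrochrome, scrap grade B are positive (stainless scrap, pure iron, cast iron scrap = 0). The chromium and manganese requirements are met with equality.
So ferrochrome = 0.9451 kg, scrap grade B = 0.8956 kg.
Objective = 2.51·0.9451 + 0.41·0.8956 = 2.7394.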